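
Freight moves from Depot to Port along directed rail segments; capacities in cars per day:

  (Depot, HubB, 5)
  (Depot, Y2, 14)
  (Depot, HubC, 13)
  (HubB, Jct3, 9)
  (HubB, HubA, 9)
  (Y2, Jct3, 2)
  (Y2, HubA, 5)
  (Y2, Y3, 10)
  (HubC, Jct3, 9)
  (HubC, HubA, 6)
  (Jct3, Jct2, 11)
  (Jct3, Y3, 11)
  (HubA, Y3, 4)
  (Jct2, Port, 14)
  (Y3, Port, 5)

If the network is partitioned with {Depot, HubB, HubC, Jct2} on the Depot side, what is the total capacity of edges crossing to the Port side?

Edges leaving {Depot, HubB, HubC, Jct2}: Depot→Y2 (14), HubB→Jct3 (9), HubB→HubA (9), HubC→Jct3 (9), HubC→HubA (6), Jct2→Port (14).
Cut capacity = 14 + 9 + 9 + 9 + 6 + 14 = 61.

61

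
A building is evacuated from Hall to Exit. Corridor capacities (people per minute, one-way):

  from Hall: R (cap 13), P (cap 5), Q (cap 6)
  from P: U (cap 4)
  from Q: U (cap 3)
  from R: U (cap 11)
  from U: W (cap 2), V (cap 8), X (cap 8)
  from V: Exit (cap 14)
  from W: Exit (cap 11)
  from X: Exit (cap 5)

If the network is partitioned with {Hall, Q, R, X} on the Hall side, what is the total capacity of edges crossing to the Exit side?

Edges leaving {Hall, Q, R, X}: Hall→P (5), Q→U (3), R→U (11), X→Exit (5).
Cut capacity = 5 + 3 + 11 + 5 = 24.

24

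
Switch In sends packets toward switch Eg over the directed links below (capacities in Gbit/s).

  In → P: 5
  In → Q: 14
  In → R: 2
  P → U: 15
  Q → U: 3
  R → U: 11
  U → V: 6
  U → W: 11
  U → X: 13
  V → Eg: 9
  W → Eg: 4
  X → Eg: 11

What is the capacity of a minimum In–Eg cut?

10

Augment In→P→U→V→Eg: bottleneck 5, flow now 5.
Augment In→Q→U→V→Eg: bottleneck 1, flow now 6.
Augment In→Q→U→W→Eg: bottleneck 2, flow now 8.
Augment In→R→U→W→Eg: bottleneck 2, flow now 10.
No augmenting path remains; maximum flow = 10.
By max-flow min-cut, the minimum cut capacity equals the max flow.
In the residual graph, reachable from In: {In, Q}.
Min-cut edges: In→P (5), In→R (2), Q→U (3); capacity 5 + 2 + 3 = 10.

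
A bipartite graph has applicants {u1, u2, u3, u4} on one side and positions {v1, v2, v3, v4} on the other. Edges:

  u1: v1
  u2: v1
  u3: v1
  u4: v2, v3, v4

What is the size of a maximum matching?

Unit-capacity flow: source→left, listed edges, right→sink; max matching = max flow.
Augmenting path u1→v1 (+1); matched 1.
Augmenting path u4→v2 (+1); matched 2.
No augmenting path remains; maximum matching = 2.
König certificate: {u4, v1} is a vertex cover of size 2 (every listed pair touches it), so no matching can be larger.

2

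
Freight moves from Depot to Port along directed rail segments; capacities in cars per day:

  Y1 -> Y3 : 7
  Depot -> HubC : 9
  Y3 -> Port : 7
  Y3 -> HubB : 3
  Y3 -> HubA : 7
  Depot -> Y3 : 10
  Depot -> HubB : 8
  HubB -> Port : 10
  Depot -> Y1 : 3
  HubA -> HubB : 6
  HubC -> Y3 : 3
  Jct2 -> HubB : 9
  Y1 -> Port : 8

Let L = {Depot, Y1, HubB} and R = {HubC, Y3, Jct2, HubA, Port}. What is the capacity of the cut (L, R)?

44

Edges leaving {Depot, Y1, HubB}: Depot→HubC (9), Depot→Y3 (10), Y1→Y3 (7), Y1→Port (8), HubB→Port (10).
Cut capacity = 9 + 10 + 7 + 8 + 10 = 44.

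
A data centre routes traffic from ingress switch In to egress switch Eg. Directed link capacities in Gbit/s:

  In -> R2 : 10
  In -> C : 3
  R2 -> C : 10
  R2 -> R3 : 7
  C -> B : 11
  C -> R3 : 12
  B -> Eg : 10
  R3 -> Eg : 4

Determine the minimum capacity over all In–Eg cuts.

13

Augment In→R2→R3→Eg: bottleneck 4, flow now 4.
Augment In→C→B→Eg: bottleneck 3, flow now 7.
Augment In→R2→C→B→Eg: bottleneck 6, flow now 13.
No augmenting path remains; maximum flow = 13.
By max-flow min-cut, the minimum cut capacity equals the max flow.
In the residual graph, reachable from In: {In}.
Min-cut edges: In→R2 (10), In→C (3); capacity 10 + 3 = 13.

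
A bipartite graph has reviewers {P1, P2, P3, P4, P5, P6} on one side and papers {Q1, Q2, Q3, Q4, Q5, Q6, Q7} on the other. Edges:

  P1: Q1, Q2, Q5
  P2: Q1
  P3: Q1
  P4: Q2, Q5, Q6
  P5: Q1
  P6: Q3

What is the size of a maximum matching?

Unit-capacity flow: source→left, listed edges, right→sink; max matching = max flow.
Augmenting path P1→Q1 (+1); matched 1.
Augmenting path P4→Q2 (+1); matched 2.
Augmenting path P6→Q3 (+1); matched 3.
Augmenting path P2→Q1→P1→Q5 (+1); matched 4.
No augmenting path remains; maximum matching = 4.
König certificate: {P1, P4, P6, Q1} is a vertex cover of size 4 (every listed pair touches it), so no matching can be larger.

4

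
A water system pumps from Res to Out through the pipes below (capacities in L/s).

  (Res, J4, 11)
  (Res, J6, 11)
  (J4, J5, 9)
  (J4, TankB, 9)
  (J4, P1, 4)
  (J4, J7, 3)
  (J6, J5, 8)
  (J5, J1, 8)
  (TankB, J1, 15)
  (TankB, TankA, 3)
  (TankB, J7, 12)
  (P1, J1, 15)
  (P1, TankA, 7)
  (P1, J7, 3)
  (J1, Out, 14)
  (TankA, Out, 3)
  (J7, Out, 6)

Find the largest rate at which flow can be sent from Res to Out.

Augment Res→J4→J7→Out: bottleneck 3, flow now 3.
Augment Res→J4→J5→J1→Out: bottleneck 8, flow now 11.
Augment Res→J6→J5→J4→TankB→J1→Out: bottleneck 6, flow now 17. (uses reverse residual edge)
Augment Res→J6→J5→J4→TankB→TankA→Out: bottleneck 2, flow now 19. (uses reverse residual edge)
No augmenting path remains; maximum flow = 19.
In the residual graph, reachable from Res: {Res, J6}.
Min-cut edges: Res→J4 (11), J6→J5 (8); capacity 11 + 8 = 19.
This cut is saturated, so no flow can exceed 19.

19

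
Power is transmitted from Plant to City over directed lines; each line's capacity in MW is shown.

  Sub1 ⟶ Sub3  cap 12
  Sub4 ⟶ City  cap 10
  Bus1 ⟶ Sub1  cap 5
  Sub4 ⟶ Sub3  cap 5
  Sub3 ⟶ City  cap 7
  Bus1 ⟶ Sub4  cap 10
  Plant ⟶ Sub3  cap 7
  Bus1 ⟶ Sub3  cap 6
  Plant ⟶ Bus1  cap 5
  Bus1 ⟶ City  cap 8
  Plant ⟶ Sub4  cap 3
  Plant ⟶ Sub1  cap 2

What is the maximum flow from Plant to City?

15

Augment Plant→Bus1→City: bottleneck 5, flow now 5.
Augment Plant→Sub4→City: bottleneck 3, flow now 8.
Augment Plant→Sub3→City: bottleneck 7, flow now 15.
No augmenting path remains; maximum flow = 15.
In the residual graph, reachable from Plant: {Plant, Sub1, Sub3}.
Min-cut edges: Plant→Bus1 (5), Plant→Sub4 (3), Sub3→City (7); capacity 5 + 3 + 7 = 15.
This cut is saturated, so no flow can exceed 15.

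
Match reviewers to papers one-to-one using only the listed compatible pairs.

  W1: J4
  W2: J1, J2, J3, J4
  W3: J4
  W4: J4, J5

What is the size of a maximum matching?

Unit-capacity flow: source→left, listed edges, right→sink; max matching = max flow.
Augmenting path W1→J4 (+1); matched 1.
Augmenting path W2→J1 (+1); matched 2.
Augmenting path W4→J5 (+1); matched 3.
No augmenting path remains; maximum matching = 3.
König certificate: {W2, W4, J4} is a vertex cover of size 3 (every listed pair touches it), so no matching can be larger.

3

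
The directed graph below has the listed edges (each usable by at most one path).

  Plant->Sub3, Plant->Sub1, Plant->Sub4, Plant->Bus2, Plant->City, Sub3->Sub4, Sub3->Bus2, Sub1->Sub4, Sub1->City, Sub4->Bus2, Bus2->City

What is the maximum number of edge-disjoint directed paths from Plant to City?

3

Assign every edge capacity 1; by Menger, the answer equals the max flow.
Path Plant→City (+1); total 1.
Path Plant→Sub1→City (+1); total 2.
Path Plant→Bus2→City (+1); total 3.
No residual Plant→City path; max flow = 3.
Certifying cut of size 3: {Bus2→City, Plant→City, Plant→Sub1}.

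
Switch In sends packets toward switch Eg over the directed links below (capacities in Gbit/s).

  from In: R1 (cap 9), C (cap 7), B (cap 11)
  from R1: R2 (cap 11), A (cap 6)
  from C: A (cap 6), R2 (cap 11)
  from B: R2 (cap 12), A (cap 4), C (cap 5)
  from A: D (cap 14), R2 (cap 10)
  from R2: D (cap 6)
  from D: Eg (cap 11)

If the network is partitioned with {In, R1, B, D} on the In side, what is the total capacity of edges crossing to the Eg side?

Edges leaving {In, R1, B, D}: In→C (7), R1→A (6), R1→R2 (11), B→C (5), B→A (4), B→R2 (12), D→Eg (11).
Cut capacity = 7 + 6 + 11 + 5 + 4 + 12 + 11 = 56.

56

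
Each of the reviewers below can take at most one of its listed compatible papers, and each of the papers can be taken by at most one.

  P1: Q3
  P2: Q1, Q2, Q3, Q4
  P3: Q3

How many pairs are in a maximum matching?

Unit-capacity flow: source→left, listed edges, right→sink; max matching = max flow.
Augmenting path P1→Q3 (+1); matched 1.
Augmenting path P2→Q1 (+1); matched 2.
No augmenting path remains; maximum matching = 2.
König certificate: {P2, Q3} is a vertex cover of size 2 (every listed pair touches it), so no matching can be larger.

2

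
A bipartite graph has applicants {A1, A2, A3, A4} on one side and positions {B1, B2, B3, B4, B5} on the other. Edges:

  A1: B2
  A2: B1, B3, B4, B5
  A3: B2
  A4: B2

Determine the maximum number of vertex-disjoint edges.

Unit-capacity flow: source→left, listed edges, right→sink; max matching = max flow.
Augmenting path A1→B2 (+1); matched 1.
Augmenting path A2→B1 (+1); matched 2.
No augmenting path remains; maximum matching = 2.
König certificate: {A2, B2} is a vertex cover of size 2 (every listed pair touches it), so no matching can be larger.

2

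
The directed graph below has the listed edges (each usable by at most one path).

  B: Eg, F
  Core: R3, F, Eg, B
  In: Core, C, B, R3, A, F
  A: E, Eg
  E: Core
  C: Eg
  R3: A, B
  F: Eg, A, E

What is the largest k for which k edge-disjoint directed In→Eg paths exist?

5

Assign every edge capacity 1; by Menger, the answer equals the max flow.
Path In→C→Eg (+1); total 1.
Path In→Core→Eg (+1); total 2.
Path In→B→Eg (+1); total 3.
Path In→F→Eg (+1); total 4.
Path In→A→Eg (+1); total 5.
No residual In→Eg path; max flow = 5.
Certifying cut of size 5: {A→Eg, B→Eg, Core→Eg, F→Eg, In→C}.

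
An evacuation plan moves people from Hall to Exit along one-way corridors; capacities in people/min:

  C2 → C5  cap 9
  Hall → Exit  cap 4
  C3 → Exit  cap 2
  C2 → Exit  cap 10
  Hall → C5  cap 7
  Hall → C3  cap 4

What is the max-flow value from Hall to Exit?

6

Augment Hall→Exit: bottleneck 4, flow now 4.
Augment Hall→C3→Exit: bottleneck 2, flow now 6.
No augmenting path remains; maximum flow = 6.
In the residual graph, reachable from Hall: {Hall, C3, C5}.
Min-cut edges: Hall→Exit (4), C3→Exit (2); capacity 4 + 2 = 6.
This cut is saturated, so no flow can exceed 6.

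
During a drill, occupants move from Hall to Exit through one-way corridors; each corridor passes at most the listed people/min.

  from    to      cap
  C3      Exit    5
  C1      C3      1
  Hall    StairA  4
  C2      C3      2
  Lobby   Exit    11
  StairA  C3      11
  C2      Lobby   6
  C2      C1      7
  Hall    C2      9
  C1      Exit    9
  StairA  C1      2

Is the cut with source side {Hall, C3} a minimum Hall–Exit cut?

Given cut capacity: 4 + 9 + 5 = 18.
Augment Hall→StairA→C1→Exit: bottleneck 2, flow now 2.
Augment Hall→StairA→C3→Exit: bottleneck 2, flow now 4.
Augment Hall→C2→C1→Exit: bottleneck 7, flow now 11.
Augment Hall→C2→C3→Exit: bottleneck 2, flow now 13.
No augmenting path remains; maximum flow = 13.
In the residual graph, reachable from Hall: {Hall}.
Min-cut edges: Hall→StairA (4), Hall→C2 (9); capacity 4 + 9 = 13.
Cut capacity 18 exceeds the max flow 13, so it is not minimum.

No — its capacity is 18, but the minimum cut has capacity 13.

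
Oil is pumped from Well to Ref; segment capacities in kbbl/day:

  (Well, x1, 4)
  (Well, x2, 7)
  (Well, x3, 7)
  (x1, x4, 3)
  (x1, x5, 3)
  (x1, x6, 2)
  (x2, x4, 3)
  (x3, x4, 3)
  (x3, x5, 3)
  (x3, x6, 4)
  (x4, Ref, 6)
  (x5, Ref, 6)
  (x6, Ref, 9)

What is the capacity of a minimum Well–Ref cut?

Augment Well→x1→x4→Ref: bottleneck 3, flow now 3.
Augment Well→x1→x5→Ref: bottleneck 1, flow now 4.
Augment Well→x2→x4→Ref: bottleneck 3, flow now 7.
Augment Well→x3→x5→Ref: bottleneck 3, flow now 10.
Augment Well→x3→x6→Ref: bottleneck 4, flow now 14.
No augmenting path remains; maximum flow = 14.
By max-flow min-cut, the minimum cut capacity equals the max flow.
In the residual graph, reachable from Well: {Well, x2}.
Min-cut edges: Well→x1 (4), Well→x3 (7), x2→x4 (3); capacity 4 + 7 + 3 = 14.

14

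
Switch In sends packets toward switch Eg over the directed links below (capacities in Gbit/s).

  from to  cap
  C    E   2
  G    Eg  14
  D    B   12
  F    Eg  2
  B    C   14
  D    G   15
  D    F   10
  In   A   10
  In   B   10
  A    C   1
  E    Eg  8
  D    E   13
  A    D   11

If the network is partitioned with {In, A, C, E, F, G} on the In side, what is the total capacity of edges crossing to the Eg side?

45

Edges leaving {In, A, C, E, F, G}: In→B (10), A→D (11), E→Eg (8), F→Eg (2), G→Eg (14).
Cut capacity = 10 + 11 + 8 + 2 + 14 = 45.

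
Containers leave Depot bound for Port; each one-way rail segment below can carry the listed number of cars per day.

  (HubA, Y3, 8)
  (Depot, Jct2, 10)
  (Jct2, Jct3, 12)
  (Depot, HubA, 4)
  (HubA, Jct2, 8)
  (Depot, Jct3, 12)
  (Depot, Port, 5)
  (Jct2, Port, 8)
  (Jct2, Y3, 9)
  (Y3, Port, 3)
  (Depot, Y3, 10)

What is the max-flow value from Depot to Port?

16

Augment Depot→Port: bottleneck 5, flow now 5.
Augment Depot→Jct2→Port: bottleneck 8, flow now 13.
Augment Depot→Y3→Port: bottleneck 3, flow now 16.
No augmenting path remains; maximum flow = 16.
In the residual graph, reachable from Depot: {Depot, HubA, Jct2, Y3, Jct3}.
Min-cut edges: Depot→Port (5), Jct2→Port (8), Y3→Port (3); capacity 5 + 8 + 3 = 16.
This cut is saturated, so no flow can exceed 16.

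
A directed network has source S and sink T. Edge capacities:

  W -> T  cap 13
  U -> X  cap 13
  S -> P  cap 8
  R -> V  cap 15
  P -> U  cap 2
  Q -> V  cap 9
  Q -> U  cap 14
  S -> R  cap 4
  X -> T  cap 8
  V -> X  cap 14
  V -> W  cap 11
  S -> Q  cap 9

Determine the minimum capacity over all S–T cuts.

Augment S→P→U→X→T: bottleneck 2, flow now 2.
Augment S→Q→U→X→T: bottleneck 6, flow now 8.
Augment S→Q→V→W→T: bottleneck 3, flow now 11.
Augment S→R→V→W→T: bottleneck 4, flow now 15.
No augmenting path remains; maximum flow = 15.
By max-flow min-cut, the minimum cut capacity equals the max flow.
In the residual graph, reachable from S: {S, P}.
Min-cut edges: S→Q (9), S→R (4), P→U (2); capacity 9 + 4 + 2 = 15.

15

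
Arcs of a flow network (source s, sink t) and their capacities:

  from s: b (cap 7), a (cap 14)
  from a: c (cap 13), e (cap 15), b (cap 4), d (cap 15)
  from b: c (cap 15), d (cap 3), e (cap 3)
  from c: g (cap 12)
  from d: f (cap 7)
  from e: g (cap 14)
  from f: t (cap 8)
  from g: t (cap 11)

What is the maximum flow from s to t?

Augment s→a→c→g→t: bottleneck 11, flow now 11.
Augment s→a→d→f→t: bottleneck 3, flow now 14.
Augment s→b→d→f→t: bottleneck 3, flow now 17.
Augment s→b→c→a→d→f→t: bottleneck 1, flow now 18. (uses reverse residual edge)
No augmenting path remains; maximum flow = 18.
In the residual graph, reachable from s: {s, a, b, c, d, e, g}.
Min-cut edges: d→f (7), g→t (11); capacity 7 + 11 = 18.
This cut is saturated, so no flow can exceed 18.

18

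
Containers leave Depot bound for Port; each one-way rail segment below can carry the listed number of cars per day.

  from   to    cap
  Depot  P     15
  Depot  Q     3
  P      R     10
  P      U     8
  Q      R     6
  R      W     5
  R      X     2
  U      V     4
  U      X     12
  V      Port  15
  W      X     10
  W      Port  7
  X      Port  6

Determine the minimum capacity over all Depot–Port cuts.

15

Augment Depot→P→R→W→Port: bottleneck 5, flow now 5.
Augment Depot→P→R→X→Port: bottleneck 2, flow now 7.
Augment Depot→P→U→V→Port: bottleneck 4, flow now 11.
Augment Depot→P→U→X→Port: bottleneck 4, flow now 15.
No augmenting path remains; maximum flow = 15.
By max-flow min-cut, the minimum cut capacity equals the max flow.
In the residual graph, reachable from Depot: {Depot, P, Q, R}.
Min-cut edges: P→U (8), R→W (5), R→X (2); capacity 8 + 5 + 2 = 15.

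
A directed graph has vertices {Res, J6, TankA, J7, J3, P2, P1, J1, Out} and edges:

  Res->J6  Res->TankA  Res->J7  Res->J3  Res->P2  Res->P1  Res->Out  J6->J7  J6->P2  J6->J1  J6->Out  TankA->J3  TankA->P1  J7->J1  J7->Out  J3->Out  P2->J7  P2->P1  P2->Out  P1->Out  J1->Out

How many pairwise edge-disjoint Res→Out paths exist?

6

Assign every edge capacity 1; by Menger, the answer equals the max flow.
Path Res→Out (+1); total 1.
Path Res→J6→Out (+1); total 2.
Path Res→J7→Out (+1); total 3.
Path Res→J3→Out (+1); total 4.
Path Res→P2→Out (+1); total 5.
Path Res→P1→Out (+1); total 6.
No residual Res→Out path; max flow = 6.
Certifying cut of size 6: {J3→Out, P1→Out, Res→J6, Res→J7, Res→Out, Res→P2}.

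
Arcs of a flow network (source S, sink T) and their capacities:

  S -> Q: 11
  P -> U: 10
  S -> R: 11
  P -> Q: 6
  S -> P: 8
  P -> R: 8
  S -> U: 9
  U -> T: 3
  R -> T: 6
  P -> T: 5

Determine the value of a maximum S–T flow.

Augment S→P→T: bottleneck 5, flow now 5.
Augment S→R→T: bottleneck 6, flow now 11.
Augment S→U→T: bottleneck 3, flow now 14.
No augmenting path remains; maximum flow = 14.
In the residual graph, reachable from S: {S, P, Q, R, U}.
Min-cut edges: P→T (5), R→T (6), U→T (3); capacity 5 + 6 + 3 = 14.
This cut is saturated, so no flow can exceed 14.

14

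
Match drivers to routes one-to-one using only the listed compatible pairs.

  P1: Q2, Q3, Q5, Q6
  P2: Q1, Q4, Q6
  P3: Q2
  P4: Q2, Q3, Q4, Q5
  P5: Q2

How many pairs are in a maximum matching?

4

Unit-capacity flow: source→left, listed edges, right→sink; max matching = max flow.
Augmenting path P1→Q2 (+1); matched 1.
Augmenting path P2→Q1 (+1); matched 2.
Augmenting path P4→Q3 (+1); matched 3.
Augmenting path P3→Q2→P1→Q5 (+1); matched 4.
No augmenting path remains; maximum matching = 4.
König certificate: {P1, P2, P4, Q2} is a vertex cover of size 4 (every listed pair touches it), so no matching can be larger.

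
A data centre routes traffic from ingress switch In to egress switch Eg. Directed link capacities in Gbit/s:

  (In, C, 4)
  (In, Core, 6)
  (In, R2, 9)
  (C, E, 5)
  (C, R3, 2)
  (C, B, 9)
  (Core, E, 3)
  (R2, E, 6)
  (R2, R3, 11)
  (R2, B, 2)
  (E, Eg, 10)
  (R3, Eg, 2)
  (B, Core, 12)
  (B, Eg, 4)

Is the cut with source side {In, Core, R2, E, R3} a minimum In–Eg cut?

Given cut capacity: 4 + 2 + 10 + 2 = 18.
Augment In→C→E→Eg: bottleneck 4, flow now 4.
Augment In→Core→E→Eg: bottleneck 3, flow now 7.
Augment In→R2→E→Eg: bottleneck 3, flow now 10.
Augment In→R2→R3→Eg: bottleneck 2, flow now 12.
Augment In→R2→B→Eg: bottleneck 2, flow now 14.
Augment In→R2→E→C→B→Eg: bottleneck 2, flow now 16. (uses reverse residual edge)
No augmenting path remains; maximum flow = 16.
In the residual graph, reachable from In: {In, Core}.
Min-cut edges: In→C (4), In→R2 (9), Core→E (3); capacity 4 + 9 + 3 = 16.
Cut capacity 18 exceeds the max flow 16, so it is not minimum.

No — its capacity is 18, but the minimum cut has capacity 16.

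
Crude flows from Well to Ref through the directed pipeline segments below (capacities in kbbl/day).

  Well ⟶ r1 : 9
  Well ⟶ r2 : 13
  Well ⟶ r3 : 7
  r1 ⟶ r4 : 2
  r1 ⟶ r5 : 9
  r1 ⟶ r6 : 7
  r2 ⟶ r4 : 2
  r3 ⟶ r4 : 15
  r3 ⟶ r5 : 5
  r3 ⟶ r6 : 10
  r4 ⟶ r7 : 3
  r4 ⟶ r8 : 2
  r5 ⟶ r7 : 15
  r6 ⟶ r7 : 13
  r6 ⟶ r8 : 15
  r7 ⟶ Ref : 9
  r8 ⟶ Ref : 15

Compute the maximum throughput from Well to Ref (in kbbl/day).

Augment Well→r1→r4→r7→Ref: bottleneck 2, flow now 2.
Augment Well→r1→r5→r7→Ref: bottleneck 7, flow now 9.
Augment Well→r2→r4→r8→Ref: bottleneck 2, flow now 11.
Augment Well→r3→r6→r8→Ref: bottleneck 7, flow now 18.
No augmenting path remains; maximum flow = 18.
In the residual graph, reachable from Well: {Well, r2}.
Min-cut edges: Well→r1 (9), Well→r3 (7), r2→r4 (2); capacity 9 + 7 + 2 = 18.
This cut is saturated, so no flow can exceed 18.

18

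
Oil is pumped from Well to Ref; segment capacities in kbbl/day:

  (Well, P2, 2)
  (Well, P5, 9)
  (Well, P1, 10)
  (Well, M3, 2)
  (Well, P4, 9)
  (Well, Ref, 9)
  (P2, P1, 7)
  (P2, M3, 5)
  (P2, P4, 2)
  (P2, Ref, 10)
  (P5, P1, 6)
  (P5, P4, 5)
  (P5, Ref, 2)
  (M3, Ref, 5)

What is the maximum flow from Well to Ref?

Augment Well→Ref: bottleneck 9, flow now 9.
Augment Well→P2→Ref: bottleneck 2, flow now 11.
Augment Well→P5→Ref: bottleneck 2, flow now 13.
Augment Well→M3→Ref: bottleneck 2, flow now 15.
No augmenting path remains; maximum flow = 15.
In the residual graph, reachable from Well: {Well, P5, P1, P4}.
Min-cut edges: Well→P2 (2), Well→M3 (2), Well→Ref (9), P5→Ref (2); capacity 2 + 2 + 9 + 2 = 15.
This cut is saturated, so no flow can exceed 15.

15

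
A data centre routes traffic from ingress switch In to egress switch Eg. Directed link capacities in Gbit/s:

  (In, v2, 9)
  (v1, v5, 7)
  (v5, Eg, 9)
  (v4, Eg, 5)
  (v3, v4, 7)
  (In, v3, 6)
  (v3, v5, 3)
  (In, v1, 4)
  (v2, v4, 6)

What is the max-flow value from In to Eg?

12

Augment In→v1→v5→Eg: bottleneck 4, flow now 4.
Augment In→v2→v4→Eg: bottleneck 5, flow now 9.
Augment In→v3→v5→Eg: bottleneck 3, flow now 12.
No augmenting path remains; maximum flow = 12.
In the residual graph, reachable from In: {In, v2, v3, v4}.
Min-cut edges: In→v1 (4), v3→v5 (3), v4→Eg (5); capacity 4 + 3 + 5 = 12.
This cut is saturated, so no flow can exceed 12.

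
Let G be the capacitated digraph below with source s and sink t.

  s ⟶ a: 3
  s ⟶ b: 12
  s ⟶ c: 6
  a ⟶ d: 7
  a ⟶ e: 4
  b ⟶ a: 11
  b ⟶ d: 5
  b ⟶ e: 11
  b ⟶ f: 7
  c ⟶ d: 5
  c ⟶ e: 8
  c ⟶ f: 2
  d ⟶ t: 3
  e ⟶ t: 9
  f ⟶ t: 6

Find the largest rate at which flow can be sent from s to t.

18

Augment s→a→d→t: bottleneck 3, flow now 3.
Augment s→b→e→t: bottleneck 9, flow now 12.
Augment s→b→f→t: bottleneck 3, flow now 15.
Augment s→c→f→t: bottleneck 2, flow now 17.
Augment s→c→e→b→f→t: bottleneck 1, flow now 18. (uses reverse residual edge)
No augmenting path remains; maximum flow = 18.
In the residual graph, reachable from s: {s, a, b, c, d, e, f}.
Min-cut edges: d→t (3), e→t (9), f→t (6); capacity 3 + 9 + 6 = 18.
This cut is saturated, so no flow can exceed 18.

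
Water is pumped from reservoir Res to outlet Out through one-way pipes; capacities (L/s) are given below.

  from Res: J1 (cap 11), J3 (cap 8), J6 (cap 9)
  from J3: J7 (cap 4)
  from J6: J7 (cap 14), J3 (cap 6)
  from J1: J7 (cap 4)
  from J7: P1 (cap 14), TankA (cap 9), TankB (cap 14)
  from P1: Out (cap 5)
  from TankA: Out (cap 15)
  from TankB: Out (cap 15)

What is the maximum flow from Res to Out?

17

Augment Res→J3→J7→P1→Out: bottleneck 4, flow now 4.
Augment Res→J6→J7→P1→Out: bottleneck 1, flow now 5.
Augment Res→J6→J7→TankA→Out: bottleneck 8, flow now 13.
Augment Res→J1→J7→TankA→Out: bottleneck 1, flow now 14.
Augment Res→J1→J7→TankB→Out: bottleneck 3, flow now 17.
No augmenting path remains; maximum flow = 17.
In the residual graph, reachable from Res: {Res, J3, J1}.
Min-cut edges: Res→J6 (9), J3→J7 (4), J1→J7 (4); capacity 9 + 4 + 4 = 17.
This cut is saturated, so no flow can exceed 17.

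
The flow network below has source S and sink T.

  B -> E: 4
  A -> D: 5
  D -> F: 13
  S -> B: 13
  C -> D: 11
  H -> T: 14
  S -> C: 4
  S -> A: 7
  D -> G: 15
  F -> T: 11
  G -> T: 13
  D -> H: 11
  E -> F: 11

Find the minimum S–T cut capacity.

Augment S→A→D→F→T: bottleneck 5, flow now 5.
Augment S→B→E→F→T: bottleneck 4, flow now 9.
Augment S→C→D→F→T: bottleneck 2, flow now 11.
Augment S→C→D→G→T: bottleneck 2, flow now 13.
No augmenting path remains; maximum flow = 13.
By max-flow min-cut, the minimum cut capacity equals the max flow.
In the residual graph, reachable from S: {S, A, B}.
Min-cut edges: S→C (4), A→D (5), B→E (4); capacity 4 + 5 + 4 = 13.

13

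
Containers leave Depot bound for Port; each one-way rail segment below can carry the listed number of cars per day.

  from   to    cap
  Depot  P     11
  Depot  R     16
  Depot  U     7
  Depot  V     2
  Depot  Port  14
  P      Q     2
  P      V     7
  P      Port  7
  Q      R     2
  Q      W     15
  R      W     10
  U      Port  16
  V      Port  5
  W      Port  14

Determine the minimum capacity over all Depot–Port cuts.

44

Augment Depot→Port: bottleneck 14, flow now 14.
Augment Depot→P→Port: bottleneck 7, flow now 21.
Augment Depot→U→Port: bottleneck 7, flow now 28.
Augment Depot→V→Port: bottleneck 2, flow now 30.
Augment Depot→P→V→Port: bottleneck 3, flow now 33.
Augment Depot→R→W→Port: bottleneck 10, flow now 43.
Augment Depot→P→Q→W→Port: bottleneck 1, flow now 44.
No augmenting path remains; maximum flow = 44.
By max-flow min-cut, the minimum cut capacity equals the max flow.
In the residual graph, reachable from Depot: {Depot, R}.
Min-cut edges: Depot→P (11), Depot→U (7), Depot→V (2), Depot→Port (14), R→W (10); capacity 11 + 7 + 2 + 14 + 10 = 44.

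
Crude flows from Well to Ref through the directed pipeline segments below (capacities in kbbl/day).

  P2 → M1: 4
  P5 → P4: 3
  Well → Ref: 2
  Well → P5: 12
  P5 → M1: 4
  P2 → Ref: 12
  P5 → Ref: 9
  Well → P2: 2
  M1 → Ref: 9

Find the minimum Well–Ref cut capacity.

Augment Well→Ref: bottleneck 2, flow now 2.
Augment Well→P2→Ref: bottleneck 2, flow now 4.
Augment Well→P5→Ref: bottleneck 9, flow now 13.
Augment Well→P5→M1→Ref: bottleneck 3, flow now 16.
No augmenting path remains; maximum flow = 16.
By max-flow min-cut, the minimum cut capacity equals the max flow.
In the residual graph, reachable from Well: {Well}.
Min-cut edges: Well→P2 (2), Well→P5 (12), Well→Ref (2); capacity 2 + 12 + 2 = 16.

16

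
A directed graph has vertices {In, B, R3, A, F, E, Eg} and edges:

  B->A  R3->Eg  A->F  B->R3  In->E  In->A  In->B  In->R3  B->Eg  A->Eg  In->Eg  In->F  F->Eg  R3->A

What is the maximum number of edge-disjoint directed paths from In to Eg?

Assign every edge capacity 1; by Menger, the answer equals the max flow.
Path In→Eg (+1); total 1.
Path In→B→Eg (+1); total 2.
Path In→R3→Eg (+1); total 3.
Path In→A→Eg (+1); total 4.
Path In→F→Eg (+1); total 5.
No residual In→Eg path; max flow = 5.
Certifying cut of size 5: {In→A, In→B, In→Eg, In→F, In→R3}.

5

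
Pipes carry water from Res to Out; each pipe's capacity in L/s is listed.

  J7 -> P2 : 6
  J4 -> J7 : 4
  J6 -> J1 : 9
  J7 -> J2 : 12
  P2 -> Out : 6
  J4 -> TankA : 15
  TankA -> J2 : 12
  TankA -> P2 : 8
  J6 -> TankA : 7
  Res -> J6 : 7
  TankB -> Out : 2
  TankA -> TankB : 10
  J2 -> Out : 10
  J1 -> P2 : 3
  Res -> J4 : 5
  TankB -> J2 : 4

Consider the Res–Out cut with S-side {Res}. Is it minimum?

Yes — it is a minimum cut (capacity 12).

Given cut capacity: 7 + 5 = 12.
Augment Res→J6→J1→P2→Out: bottleneck 3, flow now 3.
Augment Res→J6→TankA→TankB→Out: bottleneck 2, flow now 5.
Augment Res→J6→TankA→J2→Out: bottleneck 2, flow now 7.
Augment Res→J4→J7→J2→Out: bottleneck 4, flow now 11.
Augment Res→J4→TankA→J2→Out: bottleneck 1, flow now 12.
No augmenting path remains; maximum flow = 12.
Cut capacity 12 equals the max flow, so it is a minimum cut.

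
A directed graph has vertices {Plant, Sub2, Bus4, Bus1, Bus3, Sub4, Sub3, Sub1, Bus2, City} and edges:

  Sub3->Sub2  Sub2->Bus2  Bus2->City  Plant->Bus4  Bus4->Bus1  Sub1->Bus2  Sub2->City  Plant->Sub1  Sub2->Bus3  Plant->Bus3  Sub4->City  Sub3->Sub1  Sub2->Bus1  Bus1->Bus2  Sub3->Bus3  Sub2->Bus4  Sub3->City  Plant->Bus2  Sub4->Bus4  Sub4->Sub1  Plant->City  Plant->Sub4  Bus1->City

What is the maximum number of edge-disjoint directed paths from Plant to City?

4

Assign every edge capacity 1; by Menger, the answer equals the max flow.
Path Plant→City (+1); total 1.
Path Plant→Sub4→City (+1); total 2.
Path Plant→Bus2→City (+1); total 3.
Path Plant→Bus4→Bus1→City (+1); total 4.
No residual Plant→City path; max flow = 4.
Certifying cut of size 4: {Bus2→City, Plant→Bus4, Plant→City, Plant→Sub4}.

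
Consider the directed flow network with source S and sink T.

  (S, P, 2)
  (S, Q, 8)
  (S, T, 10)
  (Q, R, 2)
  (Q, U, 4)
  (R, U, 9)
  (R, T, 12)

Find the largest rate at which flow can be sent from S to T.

Augment S→T: bottleneck 10, flow now 10.
Augment S→Q→R→T: bottleneck 2, flow now 12.
No augmenting path remains; maximum flow = 12.
In the residual graph, reachable from S: {S, P, Q, U}.
Min-cut edges: S→T (10), Q→R (2); capacity 10 + 2 = 12.
This cut is saturated, so no flow can exceed 12.

12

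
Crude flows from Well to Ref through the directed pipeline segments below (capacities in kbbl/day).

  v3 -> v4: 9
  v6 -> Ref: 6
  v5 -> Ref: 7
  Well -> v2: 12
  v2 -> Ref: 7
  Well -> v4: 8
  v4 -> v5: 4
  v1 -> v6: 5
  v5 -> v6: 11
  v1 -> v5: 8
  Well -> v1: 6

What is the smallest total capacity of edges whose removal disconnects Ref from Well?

17

Augment Well→v2→Ref: bottleneck 7, flow now 7.
Augment Well→v1→v5→Ref: bottleneck 6, flow now 13.
Augment Well→v4→v5→Ref: bottleneck 1, flow now 14.
Augment Well→v4→v5→v6→Ref: bottleneck 3, flow now 17.
No augmenting path remains; maximum flow = 17.
By max-flow min-cut, the minimum cut capacity equals the max flow.
In the residual graph, reachable from Well: {Well, v2, v4}.
Min-cut edges: Well→v1 (6), v2→Ref (7), v4→v5 (4); capacity 6 + 7 + 4 = 17.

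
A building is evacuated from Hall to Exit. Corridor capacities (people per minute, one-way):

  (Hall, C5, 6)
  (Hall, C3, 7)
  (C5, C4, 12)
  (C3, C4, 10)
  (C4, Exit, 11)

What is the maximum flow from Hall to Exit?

11

Augment Hall→C5→C4→Exit: bottleneck 6, flow now 6.
Augment Hall→C3→C4→Exit: bottleneck 5, flow now 11.
No augmenting path remains; maximum flow = 11.
In the residual graph, reachable from Hall: {Hall, C5, C3, C4}.
Min-cut edges: C4→Exit (11); capacity 11 = 11.
This cut is saturated, so no flow can exceed 11.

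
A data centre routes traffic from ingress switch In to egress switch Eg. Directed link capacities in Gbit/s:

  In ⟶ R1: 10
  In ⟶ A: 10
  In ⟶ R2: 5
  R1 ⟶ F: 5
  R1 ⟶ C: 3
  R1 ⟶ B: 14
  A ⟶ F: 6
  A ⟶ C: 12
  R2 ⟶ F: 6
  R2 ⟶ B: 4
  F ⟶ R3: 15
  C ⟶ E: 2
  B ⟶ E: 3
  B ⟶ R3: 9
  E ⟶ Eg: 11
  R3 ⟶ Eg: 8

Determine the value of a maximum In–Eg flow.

13

Augment In→R1→F→R3→Eg: bottleneck 5, flow now 5.
Augment In→R1→C→E→Eg: bottleneck 2, flow now 7.
Augment In→R1→B→E→Eg: bottleneck 3, flow now 10.
Augment In→A→F→R3→Eg: bottleneck 3, flow now 13.
No augmenting path remains; maximum flow = 13.
In the residual graph, reachable from In: {In, R1, A, R2, F, C, B, R3}.
Min-cut edges: C→E (2), B→E (3), R3→Eg (8); capacity 2 + 3 + 8 = 13.
This cut is saturated, so no flow can exceed 13.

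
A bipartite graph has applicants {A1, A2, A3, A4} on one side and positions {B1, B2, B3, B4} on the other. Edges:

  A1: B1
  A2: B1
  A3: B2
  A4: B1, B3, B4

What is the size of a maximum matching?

Unit-capacity flow: source→left, listed edges, right→sink; max matching = max flow.
Augmenting path A1→B1 (+1); matched 1.
Augmenting path A3→B2 (+1); matched 2.
Augmenting path A4→B3 (+1); matched 3.
No augmenting path remains; maximum matching = 3.
König certificate: {A3, A4, B1} is a vertex cover of size 3 (every listed pair touches it), so no matching can be larger.

3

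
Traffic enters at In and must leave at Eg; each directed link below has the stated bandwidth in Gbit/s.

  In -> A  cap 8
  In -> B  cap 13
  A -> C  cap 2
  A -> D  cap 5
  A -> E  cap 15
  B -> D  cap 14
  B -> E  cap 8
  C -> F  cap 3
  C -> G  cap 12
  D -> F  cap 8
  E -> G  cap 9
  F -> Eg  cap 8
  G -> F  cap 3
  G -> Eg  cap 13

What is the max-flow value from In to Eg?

19

Augment In→A→C→F→Eg: bottleneck 2, flow now 2.
Augment In→A→D→F→Eg: bottleneck 5, flow now 7.
Augment In→A→E→G→Eg: bottleneck 1, flow now 8.
Augment In→B→D→F→Eg: bottleneck 1, flow now 9.
Augment In→B→E→G→Eg: bottleneck 8, flow now 17.
Augment In→B→D→F→C→G→Eg: bottleneck 2, flow now 19. (uses reverse residual edge)
No augmenting path remains; maximum flow = 19.
In the residual graph, reachable from In: {In, A, B, D, E}.
Min-cut edges: A→C (2), D→F (8), E→G (9); capacity 2 + 8 + 9 = 19.
This cut is saturated, so no flow can exceed 19.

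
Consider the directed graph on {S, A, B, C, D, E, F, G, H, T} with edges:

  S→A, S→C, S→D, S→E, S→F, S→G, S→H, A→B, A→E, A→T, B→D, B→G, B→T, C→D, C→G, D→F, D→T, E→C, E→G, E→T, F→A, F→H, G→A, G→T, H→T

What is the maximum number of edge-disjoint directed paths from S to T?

Assign every edge capacity 1; by Menger, the answer equals the max flow.
Path S→A→T (+1); total 1.
Path S→D→T (+1); total 2.
Path S→E→T (+1); total 3.
Path S→G→T (+1); total 4.
Path S→H→T (+1); total 5.
Path S→F→A→B→T (+1); total 6.
No residual S→T path; max flow = 6.
Certifying cut of size 6: {A→B, A→T, D→T, E→T, G→T, H→T}.

6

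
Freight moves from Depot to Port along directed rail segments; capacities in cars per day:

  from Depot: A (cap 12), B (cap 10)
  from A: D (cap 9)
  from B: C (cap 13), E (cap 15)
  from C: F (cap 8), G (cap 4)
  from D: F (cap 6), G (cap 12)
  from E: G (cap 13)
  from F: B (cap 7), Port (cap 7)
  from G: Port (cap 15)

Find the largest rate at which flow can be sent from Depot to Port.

Augment Depot→A→D→F→Port: bottleneck 6, flow now 6.
Augment Depot→A→D→G→Port: bottleneck 3, flow now 9.
Augment Depot→B→C→F→Port: bottleneck 1, flow now 10.
Augment Depot→B→C→G→Port: bottleneck 4, flow now 14.
Augment Depot→B→E→G→Port: bottleneck 5, flow now 19.
No augmenting path remains; maximum flow = 19.
In the residual graph, reachable from Depot: {Depot, A}.
Min-cut edges: Depot→B (10), A→D (9); capacity 10 + 9 = 19.
This cut is saturated, so no flow can exceed 19.

19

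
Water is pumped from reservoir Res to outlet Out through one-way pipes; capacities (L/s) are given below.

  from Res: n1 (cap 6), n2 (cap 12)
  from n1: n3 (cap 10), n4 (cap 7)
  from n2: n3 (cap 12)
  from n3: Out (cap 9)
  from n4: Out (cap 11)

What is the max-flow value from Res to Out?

15

Augment Res→n1→n3→Out: bottleneck 6, flow now 6.
Augment Res→n2→n3→Out: bottleneck 3, flow now 9.
Augment Res→n2→n3→n1→n4→Out: bottleneck 6, flow now 15. (uses reverse residual edge)
No augmenting path remains; maximum flow = 15.
In the residual graph, reachable from Res: {Res, n2, n3}.
Min-cut edges: Res→n1 (6), n3→Out (9); capacity 6 + 9 = 15.
This cut is saturated, so no flow can exceed 15.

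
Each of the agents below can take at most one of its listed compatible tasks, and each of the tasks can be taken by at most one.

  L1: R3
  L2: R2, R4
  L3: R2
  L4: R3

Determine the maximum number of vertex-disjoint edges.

Unit-capacity flow: source→left, listed edges, right→sink; max matching = max flow.
Augmenting path L1→R3 (+1); matched 1.
Augmenting path L2→R2 (+1); matched 2.
Augmenting path L3→R2→L2→R4 (+1); matched 3.
No augmenting path remains; maximum matching = 3.
König certificate: {L2, L3, R3} is a vertex cover of size 3 (every listed pair touches it), so no matching can be larger.

3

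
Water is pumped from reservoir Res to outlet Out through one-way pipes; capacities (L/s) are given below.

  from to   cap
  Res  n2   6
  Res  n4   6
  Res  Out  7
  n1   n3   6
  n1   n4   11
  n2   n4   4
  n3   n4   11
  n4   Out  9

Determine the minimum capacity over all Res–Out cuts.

16

Augment Res→Out: bottleneck 7, flow now 7.
Augment Res→n4→Out: bottleneck 6, flow now 13.
Augment Res→n2→n4→Out: bottleneck 3, flow now 16.
No augmenting path remains; maximum flow = 16.
By max-flow min-cut, the minimum cut capacity equals the max flow.
In the residual graph, reachable from Res: {Res, n2, n4}.
Min-cut edges: Res→Out (7), n4→Out (9); capacity 7 + 9 = 16.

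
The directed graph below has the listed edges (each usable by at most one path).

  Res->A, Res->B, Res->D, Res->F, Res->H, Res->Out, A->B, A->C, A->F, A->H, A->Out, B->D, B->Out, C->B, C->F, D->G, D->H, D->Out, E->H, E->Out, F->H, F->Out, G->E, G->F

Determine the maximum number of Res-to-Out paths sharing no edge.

5

Assign every edge capacity 1; by Menger, the answer equals the max flow.
Path Res→Out (+1); total 1.
Path Res→A→Out (+1); total 2.
Path Res→B→Out (+1); total 3.
Path Res→D→Out (+1); total 4.
Path Res→F→Out (+1); total 5.
No residual Res→Out path; max flow = 5.
Certifying cut of size 5: {Res→A, Res→B, Res→D, Res→F, Res→Out}.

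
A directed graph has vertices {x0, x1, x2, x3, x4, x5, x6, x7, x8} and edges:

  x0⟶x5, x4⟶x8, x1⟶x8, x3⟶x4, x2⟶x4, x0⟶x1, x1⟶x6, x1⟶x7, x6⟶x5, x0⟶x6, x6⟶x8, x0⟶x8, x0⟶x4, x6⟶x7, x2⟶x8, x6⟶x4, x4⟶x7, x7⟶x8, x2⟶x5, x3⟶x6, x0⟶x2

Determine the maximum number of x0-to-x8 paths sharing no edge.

5

Assign every edge capacity 1; by Menger, the answer equals the max flow.
Path x0→x8 (+1); total 1.
Path x0→x1→x8 (+1); total 2.
Path x0→x2→x8 (+1); total 3.
Path x0→x4→x8 (+1); total 4.
Path x0→x6→x8 (+1); total 5.
No residual x0→x8 path; max flow = 5.
Certifying cut of size 5: {x0→x1, x0→x2, x0→x4, x0→x6, x0→x8}.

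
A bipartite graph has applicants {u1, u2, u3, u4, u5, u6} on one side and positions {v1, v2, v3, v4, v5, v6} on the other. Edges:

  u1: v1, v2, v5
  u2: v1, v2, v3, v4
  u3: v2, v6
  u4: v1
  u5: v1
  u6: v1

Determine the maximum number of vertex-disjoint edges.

Unit-capacity flow: source→left, listed edges, right→sink; max matching = max flow.
Augmenting path u1→v1 (+1); matched 1.
Augmenting path u2→v2 (+1); matched 2.
Augmenting path u3→v6 (+1); matched 3.
Augmenting path u4→v1→u1→v5 (+1); matched 4.
No augmenting path remains; maximum matching = 4.
König certificate: {u1, u2, u3, v1} is a vertex cover of size 4 (every listed pair touches it), so no matching can be larger.

4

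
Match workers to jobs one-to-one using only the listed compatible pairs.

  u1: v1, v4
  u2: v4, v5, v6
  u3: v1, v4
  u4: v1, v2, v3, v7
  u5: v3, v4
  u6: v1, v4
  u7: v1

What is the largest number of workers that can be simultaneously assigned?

Unit-capacity flow: source→left, listed edges, right→sink; max matching = max flow.
Augmenting path u1→v1 (+1); matched 1.
Augmenting path u2→v4 (+1); matched 2.
Augmenting path u4→v2 (+1); matched 3.
Augmenting path u5→v3 (+1); matched 4.
Augmenting path u3→v4→u2→v5 (+1); matched 5.
No augmenting path remains; maximum matching = 5.
König certificate: {u2, u4, u5, v1, v4} is a vertex cover of size 5 (every listed pair touches it), so no matching can be larger.

5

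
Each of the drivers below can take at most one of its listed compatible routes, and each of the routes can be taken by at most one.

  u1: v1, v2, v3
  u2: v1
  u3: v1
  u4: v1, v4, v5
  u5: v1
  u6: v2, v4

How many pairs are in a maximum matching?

4

Unit-capacity flow: source→left, listed edges, right→sink; max matching = max flow.
Augmenting path u1→v1 (+1); matched 1.
Augmenting path u4→v4 (+1); matched 2.
Augmenting path u6→v2 (+1); matched 3.
Augmenting path u2→v1→u1→v3 (+1); matched 4.
No augmenting path remains; maximum matching = 4.
König certificate: {u1, u4, u6, v1} is a vertex cover of size 4 (every listed pair touches it), so no matching can be larger.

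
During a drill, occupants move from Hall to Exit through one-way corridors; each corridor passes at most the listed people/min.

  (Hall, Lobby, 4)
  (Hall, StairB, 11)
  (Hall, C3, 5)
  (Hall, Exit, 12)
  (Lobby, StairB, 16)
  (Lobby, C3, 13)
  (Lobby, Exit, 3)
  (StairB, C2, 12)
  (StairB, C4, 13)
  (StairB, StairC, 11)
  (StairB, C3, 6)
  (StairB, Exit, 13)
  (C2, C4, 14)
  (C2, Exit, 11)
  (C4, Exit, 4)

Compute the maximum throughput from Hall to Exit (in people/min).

27

Augment Hall→Exit: bottleneck 12, flow now 12.
Augment Hall→Lobby→Exit: bottleneck 3, flow now 15.
Augment Hall→StairB→Exit: bottleneck 11, flow now 26.
Augment Hall→Lobby→StairB→Exit: bottleneck 1, flow now 27.
No augmenting path remains; maximum flow = 27.
In the residual graph, reachable from Hall: {Hall, C3}.
Min-cut edges: Hall→Lobby (4), Hall→StairB (11), Hall→Exit (12); capacity 4 + 11 + 12 = 27.
This cut is saturated, so no flow can exceed 27.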